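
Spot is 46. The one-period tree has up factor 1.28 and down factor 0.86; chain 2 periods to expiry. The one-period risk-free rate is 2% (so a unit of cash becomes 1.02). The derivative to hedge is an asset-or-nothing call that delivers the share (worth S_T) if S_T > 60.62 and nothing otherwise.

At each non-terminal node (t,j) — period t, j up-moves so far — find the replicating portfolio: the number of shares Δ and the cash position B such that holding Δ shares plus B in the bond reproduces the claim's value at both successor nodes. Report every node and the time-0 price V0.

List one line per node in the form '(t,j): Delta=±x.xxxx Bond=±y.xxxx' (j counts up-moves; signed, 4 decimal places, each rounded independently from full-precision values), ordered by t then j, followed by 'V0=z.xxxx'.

(0,0): Delta=1.4569 Bond=-56.5064
(1,0): Delta=0.0000 Bond=0.0000
(1,1): Delta=3.0476 Bond=-151.2958
V0=10.5128

No-arbitrage ⇒ martingale measure with p* = (R−d)/(u−d) = 0.3810.
Terminal payoffs: V(2,0)=0.0000, V(2,1)=0.0000, V(2,2)=75.3664
(1,0): S=39.5600. Δ = (V_up−V_dn)/(S_up−S_dn) = (0.0000−0.0000)/(50.6368−34.0216) = 0.0000. V = [p*·0.0000 + (1−p*)·0.0000]/1.02 = 0.0000. B = V − Δ·S = 0.0000.
(1,1): S=58.8800. Δ = (V_up−V_dn)/(S_up−S_dn) = (75.3664−0.0000)/(75.3664−50.6368) = 3.0476. V = [p*·75.3664 + (1−p*)·0.0000]/1.02 = 28.1480. B = V − Δ·S = -151.2958.
(0,0): S=46.0000. Δ = (V_up−V_dn)/(S_up−S_dn) = (28.1480−0.0000)/(58.8800−39.5600) = 1.4569. V = [p*·28.1480 + (1−p*)·0.0000]/1.02 = 10.5128. B = V − Δ·S = -56.5064.
Each (Δ,B) replicates both successor values, so the strategy is self-financing and V0 is arbitrage-free.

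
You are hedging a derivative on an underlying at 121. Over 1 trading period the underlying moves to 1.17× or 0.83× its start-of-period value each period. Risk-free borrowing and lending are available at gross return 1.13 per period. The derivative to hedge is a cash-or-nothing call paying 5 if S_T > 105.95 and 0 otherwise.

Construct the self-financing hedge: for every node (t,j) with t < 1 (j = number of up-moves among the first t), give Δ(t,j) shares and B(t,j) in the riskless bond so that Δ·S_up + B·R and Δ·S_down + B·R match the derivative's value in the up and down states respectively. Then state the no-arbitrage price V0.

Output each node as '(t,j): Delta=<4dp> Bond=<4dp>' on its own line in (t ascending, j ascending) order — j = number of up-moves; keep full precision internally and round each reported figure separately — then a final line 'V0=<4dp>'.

Under the risk-neutral measure, an up-move has probability p* = (R−d)/(u−d) = 0.8824 and values discount at R = 1.13.
Terminal values V(1,·): V(1,0)=0.0000, V(1,1)=5.0000
Node (0,0) S=121.0000: V=(p*·5.0000+(1−p*)·0.0000)/1.13=3.9042; Δ=(5.0000−0.0000)/(141.5700−100.4300)=0.1215; B=V−Δ·S=-10.8017
The time-0 hedge costs 3.9042, which is the no-arbitrage price.

(0,0): Delta=0.1215 Bond=-10.8017
V0=3.9042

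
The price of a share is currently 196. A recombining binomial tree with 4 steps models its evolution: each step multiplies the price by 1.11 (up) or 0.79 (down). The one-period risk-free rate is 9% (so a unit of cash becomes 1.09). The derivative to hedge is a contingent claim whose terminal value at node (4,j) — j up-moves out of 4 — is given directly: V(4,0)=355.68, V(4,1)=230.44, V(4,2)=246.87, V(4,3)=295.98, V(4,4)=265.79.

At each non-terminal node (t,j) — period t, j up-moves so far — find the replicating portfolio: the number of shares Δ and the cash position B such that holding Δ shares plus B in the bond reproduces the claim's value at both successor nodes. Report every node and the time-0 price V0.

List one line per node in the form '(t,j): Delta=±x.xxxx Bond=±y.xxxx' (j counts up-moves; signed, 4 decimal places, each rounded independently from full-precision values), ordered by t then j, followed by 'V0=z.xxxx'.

The replicating-portfolio and risk-neutral prices coincide; use p* = (1.09−0.79)/(1.11−0.79) = 0.9375 for the latter.
At expiry t=4: V(4,0)=355.6800, V(4,1)=230.4400, V(4,2)=246.8700, V(4,3)=295.9800, V(4,4)=265.7900
  t=3,j=0: stock 96.6356 → up 107.2656 (V=230.4400), down 76.3422 (V=355.6800). Price 218.5940; hedge Δ=-4.0500, bond B=609.9690.
  t=3,j=1: stock 135.7792 → up 150.7149 (V=246.8700), down 107.2656 (V=230.4400). Price 225.5442; hedge Δ=0.3781, bond B=174.2004.
  t=3,j=2: stock 190.7784 → up 211.7640 (V=295.9800), down 150.7149 (V=246.8700). Price 268.7253; hedge Δ=0.8044, bond B=115.2566.
  t=3,j=3: stock 268.0557 → up 297.5418 (V=265.7900), down 211.7640 (V=295.9800). Price 245.5751; hedge Δ=-0.3520, bond B=339.9189.
  t=2,j=0: stock 122.3236 → up 135.7792 (V=225.5442), down 96.6356 (V=218.5940). Price 206.5227; hedge Δ=0.1776, bond B=184.8036.
  t=2,j=1: stock 171.8724 → up 190.7784 (V=268.7253), down 135.7792 (V=225.5442). Price 244.0610; hedge Δ=0.7851, bond B=109.1198.
  t=2,j=2: stock 241.4916 → up 268.0557 (V=245.5751), down 190.7784 (V=268.7253). Price 226.6257; hedge Δ=-0.2996, bond B=298.9702.
  t=1,j=0: stock 154.8400 → up 171.8724 (V=244.0610), down 122.3236 (V=206.5227). Price 221.7568; hedge Δ=0.7576, bond B=104.4496.
  t=1,j=1: stock 217.5600 → up 241.4916 (V=226.6257), down 171.8724 (V=244.0610). Price 208.9132; hedge Δ=-0.2504, bond B=263.3986.
  t=0,j=0: stock 196.0000 → up 217.5600 (V=208.9132), down 154.8400 (V=221.7568). Price 192.3999; hedge Δ=-0.2048, bond B=232.5361.
Check: Δ(0,0)·S0 + B(0,0) = 192.3999 = V0.

(0,0): Delta=-0.2048 Bond=232.5361
(1,0): Delta=0.7576 Bond=104.4496
(1,1): Delta=-0.2504 Bond=263.3986
(2,0): Delta=0.1776 Bond=184.8036
(2,1): Delta=0.7851 Bond=109.1198
(2,2): Delta=-0.2996 Bond=298.9702
(3,0): Delta=-4.0500 Bond=609.9690
(3,1): Delta=0.3781 Bond=174.2004
(3,2): Delta=0.8044 Bond=115.2566
(3,3): Delta=-0.3520 Bond=339.9189
V0=192.3999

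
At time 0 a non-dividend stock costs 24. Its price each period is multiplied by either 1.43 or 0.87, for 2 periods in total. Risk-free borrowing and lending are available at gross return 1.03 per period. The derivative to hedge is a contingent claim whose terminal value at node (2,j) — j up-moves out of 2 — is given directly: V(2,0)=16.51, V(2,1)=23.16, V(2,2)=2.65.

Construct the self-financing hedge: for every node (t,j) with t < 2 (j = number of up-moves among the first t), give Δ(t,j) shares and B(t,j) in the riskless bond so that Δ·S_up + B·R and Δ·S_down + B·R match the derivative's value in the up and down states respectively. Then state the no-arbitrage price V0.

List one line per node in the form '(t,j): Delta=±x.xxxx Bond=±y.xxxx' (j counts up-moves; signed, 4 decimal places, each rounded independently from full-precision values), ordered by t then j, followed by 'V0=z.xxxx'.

(0,0): Delta=-0.0802 Bond=18.9787
(1,0): Delta=0.5687 Bond=5.9988
(1,1): Delta=-1.0672 Bond=53.4211
V0=17.0543

Under the risk-neutral measure, an up-move has probability p* = (R−d)/(u−d) = 0.2857 and values discount at R = 1.03.
Payoff layer (t=2): V(2,0)=16.5100, V(2,1)=23.1600, V(2,2)=2.6500
  t=1,j=0: stock 20.8800 → up 29.8584 (V=23.1600), down 18.1656 (V=16.5100). Price 17.8738; hedge Δ=0.5687, bond B=5.9988.
  t=1,j=1: stock 34.3200 → up 49.0776 (V=2.6500), down 29.8584 (V=23.1600). Price 16.7961; hedge Δ=-1.0672, bond B=53.4211.
  t=0,j=0: stock 24.0000 → up 34.3200 (V=16.7961), down 20.8800 (V=17.8738). Price 17.0543; hedge Δ=-0.0802, bond B=18.9787.
The time-0 hedge costs 17.0543, which is the no-arbitrage price.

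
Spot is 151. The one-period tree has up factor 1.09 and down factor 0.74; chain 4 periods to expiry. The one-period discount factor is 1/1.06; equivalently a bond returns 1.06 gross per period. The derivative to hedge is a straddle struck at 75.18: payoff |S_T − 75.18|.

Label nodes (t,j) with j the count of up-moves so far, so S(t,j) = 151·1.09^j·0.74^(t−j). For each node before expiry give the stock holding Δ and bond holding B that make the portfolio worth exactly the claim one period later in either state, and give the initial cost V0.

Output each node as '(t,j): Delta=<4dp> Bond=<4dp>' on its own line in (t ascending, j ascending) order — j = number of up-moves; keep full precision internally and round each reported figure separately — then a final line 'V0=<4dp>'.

Under the risk-neutral measure, an up-move has probability p* = (R−d)/(u−d) = 0.9143 and values discount at R = 1.06.
Terminal values V(4,·): V(4,0)=29.9003, V(4,1)=8.4842, V(4,2)=23.0611, V(4,3)=69.5265, V(4,4)=137.9688
Node (3,0) S=61.1888: V=(p*·8.4842+(1−p*)·29.9003)/1.06=9.7357; Δ=(8.4842−29.9003)/(66.6958−45.2797)=-1.0000; B=V−Δ·S=70.9245
Node (3,1) S=90.1295: V=(p*·23.0611+(1−p*)·8.4842)/1.06=20.5771; Δ=(23.0611−8.4842)/(98.2411−66.6958)=0.4621; B=V−Δ·S=-21.0714
Node (3,2) S=132.7583: V=(p*·69.5265+(1−p*)·23.0611)/1.06=61.8338; Δ=(69.5265−23.0611)/(144.7065−98.2411)=1.0000; B=V−Δ·S=-70.9245
Node (3,3) S=195.5494: V=(p*·137.9688+(1−p*)·69.5265)/1.06=124.6249; Δ=(137.9688−69.5265)/(213.1488−144.7065)=1.0000; B=V−Δ·S=-70.9245
Node (2,0) S=82.6876: V=(p*·20.5771+(1−p*)·9.7357)/1.06=18.5357; Δ=(20.5771−9.7357)/(90.1295−61.1888)=0.3746; B=V−Δ·S=-12.4396
Node (2,1) S=121.7966: V=(p*·61.8338+(1−p*)·20.5771)/1.06=54.9976; Δ=(61.8338−20.5771)/(132.7583−90.1295)=0.9678; B=V−Δ·S=-62.8787
Node (2,2) S=179.4031: V=(p*·124.6249+(1−p*)·61.8338)/1.06=112.4932; Δ=(124.6249−61.8338)/(195.5494−132.7583)=1.0000; B=V−Δ·S=-66.9099
Node (1,0) S=111.7400: V=(p*·54.9976+(1−p*)·18.5357)/1.06=48.9361; Δ=(54.9976−18.5357)/(121.7966−82.6876)=0.9323; B=V−Δ·S=-55.2409
Node (1,1) S=164.5900: V=(p*·112.4932+(1−p*)·54.9976)/1.06=101.4764; Δ=(112.4932−54.9976)/(179.4031−121.7966)=0.9981; B=V−Δ·S=-62.7966
Node (0,0) S=151.0000: V=(p*·101.4764+(1−p*)·48.9361)/1.06=91.4839; Δ=(101.4764−48.9361)/(164.5900−111.7400)=0.9941; B=V−Δ·S=-58.6311
Self-financing check: at every node Δ·S+B equals the discounted successor values.

(0,0): Delta=0.9941 Bond=-58.6311
(1,0): Delta=0.9323 Bond=-55.2409
(1,1): Delta=0.9981 Bond=-62.7966
(2,0): Delta=0.3746 Bond=-12.4396
(2,1): Delta=0.9678 Bond=-62.8787
(2,2): Delta=1.0000 Bond=-66.9099
(3,0): Delta=-1.0000 Bond=70.9245
(3,1): Delta=0.4621 Bond=-21.0714
(3,2): Delta=1.0000 Bond=-70.9245
(3,3): Delta=1.0000 Bond=-70.9245
V0=91.4839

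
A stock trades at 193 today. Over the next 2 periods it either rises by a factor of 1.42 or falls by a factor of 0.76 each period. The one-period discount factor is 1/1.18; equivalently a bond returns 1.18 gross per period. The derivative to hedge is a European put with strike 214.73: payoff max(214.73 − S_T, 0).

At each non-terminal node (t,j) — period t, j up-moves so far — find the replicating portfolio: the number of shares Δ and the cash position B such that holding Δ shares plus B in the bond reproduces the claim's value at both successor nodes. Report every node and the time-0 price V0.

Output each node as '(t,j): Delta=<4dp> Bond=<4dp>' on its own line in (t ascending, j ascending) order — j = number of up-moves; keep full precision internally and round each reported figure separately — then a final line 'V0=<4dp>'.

The replicating-portfolio and risk-neutral prices coincide; use p* = (1.18−0.76)/(1.42−0.76) = 0.6364 for the latter.
Payoff layer (t=2): V(2,0)=103.2532, V(2,1)=6.4444, V(2,2)=0.0000
  t=1,j=0: stock 146.6800 → up 208.2856 (V=6.4444), down 111.4768 (V=103.2532). Price 35.2946; hedge Δ=-1.0000, bond B=181.9746.
  t=1,j=1: stock 274.0600 → up 389.1652 (V=0.0000), down 208.2856 (V=6.4444). Price 1.9859; hedge Δ=-0.0356, bond B=11.7502.
  t=0,j=0: stock 193.0000 → up 274.0600 (V=1.9859), down 146.6800 (V=35.2946). Price 11.9476; hedge Δ=-0.2615, bond B=62.4152.
Each (Δ,B) replicates both successor values, so the strategy is self-financing and V0 is arbitrage-free.

(0,0): Delta=-0.2615 Bond=62.4152
(1,0): Delta=-1.0000 Bond=181.9746
(1,1): Delta=-0.0356 Bond=11.7502
V0=11.9476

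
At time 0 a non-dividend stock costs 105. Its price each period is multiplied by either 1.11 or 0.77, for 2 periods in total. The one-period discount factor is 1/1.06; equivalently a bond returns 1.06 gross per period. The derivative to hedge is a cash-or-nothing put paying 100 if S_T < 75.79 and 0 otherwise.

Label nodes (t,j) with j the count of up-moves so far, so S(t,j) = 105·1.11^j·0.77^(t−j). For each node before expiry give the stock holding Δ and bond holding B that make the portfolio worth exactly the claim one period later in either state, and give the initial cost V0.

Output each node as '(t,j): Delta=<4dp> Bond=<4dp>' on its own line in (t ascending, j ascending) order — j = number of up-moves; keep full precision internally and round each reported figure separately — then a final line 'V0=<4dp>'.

The replicating-portfolio and risk-neutral prices coincide; use p* = (1.06−0.77)/(1.11−0.77) = 0.8529 for the latter.
At expiry t=2: V(2,0)=100.0000, V(2,1)=0.0000, V(2,2)=0.0000
(1,0): S=80.8500. Δ = (V_up−V_dn)/(S_up−S_dn) = (0.0000−100.0000)/(89.7435−62.2545) = -3.6378. V = [p*·0.0000 + (1−p*)·100.0000]/1.06 = 13.8735. B = V − Δ·S = 307.9911.
(1,1): S=116.5500. Δ = (V_up−V_dn)/(S_up−S_dn) = (0.0000−0.0000)/(129.3705−89.7435) = 0.0000. V = [p*·0.0000 + (1−p*)·0.0000]/1.06 = 0.0000. B = V − Δ·S = 0.0000.
(0,0): S=105.0000. Δ = (V_up−V_dn)/(S_up−S_dn) = (0.0000−13.8735)/(116.5500−80.8500) = -0.3886. V = [p*·0.0000 + (1−p*)·13.8735]/1.06 = 1.9247. B = V − Δ·S = 42.7291.
The time-0 hedge costs 1.9247, which is the no-arbitrage price.

(0,0): Delta=-0.3886 Bond=42.7291
(1,0): Delta=-3.6378 Bond=307.9911
(1,1): Delta=0.0000 Bond=0.0000
V0=1.9247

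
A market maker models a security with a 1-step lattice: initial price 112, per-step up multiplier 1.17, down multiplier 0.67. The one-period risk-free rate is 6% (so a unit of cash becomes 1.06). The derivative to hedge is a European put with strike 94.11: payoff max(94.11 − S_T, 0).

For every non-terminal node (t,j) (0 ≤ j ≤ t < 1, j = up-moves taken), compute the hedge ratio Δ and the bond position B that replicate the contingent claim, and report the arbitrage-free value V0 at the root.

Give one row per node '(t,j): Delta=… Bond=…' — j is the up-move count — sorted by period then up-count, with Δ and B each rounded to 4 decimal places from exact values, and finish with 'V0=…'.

(0,0): Delta=-0.3405 Bond=42.0979
V0=3.9579

Under the risk-neutral measure, an up-move has probability p* = (R−d)/(u−d) = 0.7800 and values discount at R = 1.06.
At expiry t=1: V(1,0)=19.0700, V(1,1)=0.0000
(0,0): S=112.0000. Δ = (V_up−V_dn)/(S_up−S_dn) = (0.0000−19.0700)/(131.0400−75.0400) = -0.3405. V = [p*·0.0000 + (1−p*)·19.0700]/1.06 = 3.9579. B = V − Δ·S = 42.0979.
Root portfolio cost Δ·112+B reproduces V0=3.9579.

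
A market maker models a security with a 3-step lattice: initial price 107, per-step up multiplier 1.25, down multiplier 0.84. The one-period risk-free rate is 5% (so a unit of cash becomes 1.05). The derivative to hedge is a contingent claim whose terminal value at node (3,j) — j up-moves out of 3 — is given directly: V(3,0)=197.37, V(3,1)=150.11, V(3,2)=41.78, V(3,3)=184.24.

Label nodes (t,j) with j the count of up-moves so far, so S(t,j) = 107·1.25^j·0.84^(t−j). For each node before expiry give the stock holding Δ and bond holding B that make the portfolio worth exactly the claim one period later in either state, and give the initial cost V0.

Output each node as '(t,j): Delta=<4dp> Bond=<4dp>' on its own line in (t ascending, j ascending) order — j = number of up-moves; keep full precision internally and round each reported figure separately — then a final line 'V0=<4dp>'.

(0,0): Delta=-0.5790 Bond=164.3987
(1,0): Delta=-2.0298 Bond=303.0153
(1,1): Delta=0.3495 Bond=48.4312
(2,0): Delta=-1.5267 Bond=280.1861
(2,1): Delta=-2.3518 Bond=354.3375
(2,2): Delta=2.0783 Bond=-238.1803
V0=102.4442

Under the risk-neutral measure, an up-move has probability p* = (R−d)/(u−d) = 0.5122 and values discount at R = 1.05.
Terminal values V(3,·): V(3,0)=197.3700, V(3,1)=150.1100, V(3,2)=41.7800, V(3,3)=184.2400
(2,0): S=75.4992. Δ = (V_up−V_dn)/(S_up−S_dn) = (150.1100−197.3700)/(94.3740−63.4193) = -1.5267. V = [p*·150.1100 + (1−p*)·197.3700]/1.05 = 164.9178. B = V − Δ·S = 280.1861.
(2,1): S=112.3500. Δ = (V_up−V_dn)/(S_up−S_dn) = (41.7800−150.1100)/(140.4375−94.3740) = -2.3518. V = [p*·41.7800 + (1−p*)·150.1100]/1.05 = 90.1180. B = V − Δ·S = 354.3375.
(2,2): S=167.1875. Δ = (V_up−V_dn)/(S_up−S_dn) = (184.2400−41.7800)/(208.9844−140.4375) = 2.0783. V = [p*·184.2400 + (1−p*)·41.7800]/1.05 = 109.2832. B = V − Δ·S = -238.1803.
(1,0): S=89.8800. Δ = (V_up−V_dn)/(S_up−S_dn) = (90.1180−164.9178)/(112.3500−75.4992) = -2.0298. V = [p*·90.1180 + (1−p*)·164.9178]/1.05 = 120.5769. B = V − Δ·S = 303.0153.
(1,1): S=133.7500. Δ = (V_up−V_dn)/(S_up−S_dn) = (109.2832−90.1180)/(167.1875−112.3500) = 0.3495. V = [p*·109.2832 + (1−p*)·90.1180]/1.05 = 95.1755. B = V − Δ·S = 48.4312.
(0,0): S=107.0000. Δ = (V_up−V_dn)/(S_up−S_dn) = (95.1755−120.5769)/(133.7500−89.8800) = -0.5790. V = [p*·95.1755 + (1−p*)·120.5769]/1.05 = 102.4442. B = V − Δ·S = 164.3987.
Self-financing check: at every node Δ·S+B equals the discounted successor values.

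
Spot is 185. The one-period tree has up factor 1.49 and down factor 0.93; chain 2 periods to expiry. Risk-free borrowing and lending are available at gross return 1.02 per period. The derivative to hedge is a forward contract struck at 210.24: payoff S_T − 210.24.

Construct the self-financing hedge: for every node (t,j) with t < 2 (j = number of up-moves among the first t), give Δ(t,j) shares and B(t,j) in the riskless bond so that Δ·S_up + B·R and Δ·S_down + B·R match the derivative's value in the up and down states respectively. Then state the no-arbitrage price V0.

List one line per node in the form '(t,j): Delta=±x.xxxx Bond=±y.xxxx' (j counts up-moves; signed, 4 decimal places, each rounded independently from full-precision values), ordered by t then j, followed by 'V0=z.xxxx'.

Risk-neutral probability p* = (R−d)/(u−d) = (1.02−0.93)/(1.49−0.93) = 0.1607.
Terminal payoffs: V(2,0)=-50.2335, V(2,1)=46.1145, V(2,2)=200.4785
(1,0): S=172.0500. Δ = (V_up−V_dn)/(S_up−S_dn) = (46.1145−-50.2335)/(256.3545−160.0065) = 1.0000. V = [p*·46.1145 + (1−p*)·-50.2335]/1.02 = -34.0676. B = V − Δ·S = -206.1176.
(1,1): S=275.6500. Δ = (V_up−V_dn)/(S_up−S_dn) = (200.4785−46.1145)/(410.7185−256.3545) = 1.0000. V = [p*·200.4785 + (1−p*)·46.1145]/1.02 = 69.5324. B = V − Δ·S = -206.1176.
(0,0): S=185.0000. Δ = (V_up−V_dn)/(S_up−S_dn) = (69.5324−-34.0676)/(275.6500−172.0500) = 1.0000. V = [p*·69.5324 + (1−p*)·-34.0676]/1.02 = -17.0761. B = V − Δ·S = -202.0761.
Check: Δ(0,0)·S0 + B(0,0) = -17.0761 = V0.

(0,0): Delta=1.0000 Bond=-202.0761
(1,0): Delta=1.0000 Bond=-206.1176
(1,1): Delta=1.0000 Bond=-206.1176
V0=-17.0761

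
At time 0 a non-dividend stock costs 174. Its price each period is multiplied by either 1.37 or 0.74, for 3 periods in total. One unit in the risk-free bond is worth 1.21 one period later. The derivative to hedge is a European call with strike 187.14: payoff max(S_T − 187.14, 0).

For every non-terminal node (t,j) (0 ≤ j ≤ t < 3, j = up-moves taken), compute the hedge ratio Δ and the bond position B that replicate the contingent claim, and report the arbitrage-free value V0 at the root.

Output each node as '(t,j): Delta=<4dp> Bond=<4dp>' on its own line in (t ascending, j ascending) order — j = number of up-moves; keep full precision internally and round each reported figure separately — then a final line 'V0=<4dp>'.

No-arbitrage ⇒ martingale measure with p* = (R−d)/(u−d) = 0.7460.
Terminal payoffs: V(3,0)=0.0000, V(3,1)=0.0000, V(3,2)=54.5296, V(3,3)=260.2754
Node (2,0) S=95.2824: V=(p*·0.0000+(1−p*)·0.0000)/1.21=0.0000; Δ=(0.0000−0.0000)/(130.5369−70.5090)=0.0000; B=V−Δ·S=0.0000
Node (2,1) S=176.4012: V=(p*·54.5296+(1−p*)·0.0000)/1.21=33.6205; Δ=(54.5296−0.0000)/(241.6696−130.5369)=0.4907; B=V−Δ·S=-52.9345
Node (2,2) S=326.5806: V=(p*·260.2754+(1−p*)·54.5296)/1.21=171.9194; Δ=(260.2754−54.5296)/(447.4154−241.6696)=1.0000; B=V−Δ·S=-154.6612
Node (1,0) S=128.7600: V=(p*·33.6205+(1−p*)·0.0000)/1.21=20.7289; Δ=(33.6205−0.0000)/(176.4012−95.2824)=0.4145; B=V−Δ·S=-32.6370
Node (1,1) S=238.3800: V=(p*·171.9194+(1−p*)·33.6205)/1.21=113.0545; Δ=(171.9194−33.6205)/(326.5806−176.4012)=0.9209; B=V−Δ·S=-106.4676
Node (0,0) S=174.0000: V=(p*·113.0545+(1−p*)·20.7289)/1.21=74.0551; Δ=(113.0545−20.7289)/(238.3800−128.7600)=0.8422; B=V−Δ·S=-72.4934
Check: Δ(0,0)·S0 + B(0,0) = 74.0551 = V0.

(0,0): Delta=0.8422 Bond=-72.4934
(1,0): Delta=0.4145 Bond=-32.6370
(1,1): Delta=0.9209 Bond=-106.4676
(2,0): Delta=0.0000 Bond=0.0000
(2,1): Delta=0.4907 Bond=-52.9345
(2,2): Delta=1.0000 Bond=-154.6612
V0=74.0551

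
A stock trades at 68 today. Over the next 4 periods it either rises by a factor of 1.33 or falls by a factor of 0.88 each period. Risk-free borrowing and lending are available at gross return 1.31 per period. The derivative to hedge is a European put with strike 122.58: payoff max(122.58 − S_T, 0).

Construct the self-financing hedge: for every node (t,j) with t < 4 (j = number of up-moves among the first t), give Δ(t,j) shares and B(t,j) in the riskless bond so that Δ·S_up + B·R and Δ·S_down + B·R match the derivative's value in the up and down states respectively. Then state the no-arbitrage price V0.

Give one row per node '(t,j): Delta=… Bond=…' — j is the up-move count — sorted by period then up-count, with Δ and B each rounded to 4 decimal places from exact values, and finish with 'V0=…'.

Risk-neutral probability p* = (R−d)/(u−d) = (1.31−0.88)/(1.33−0.88) = 0.9556.
At expiry t=4: V(4,0)=81.8007, V(4,1)=60.9477, V(4,2)=29.4311, V(4,3)=0.0000, V(4,4)=0.0000
Node (3,0) S=46.3401: V=(p*·60.9477+(1−p*)·81.8007)/1.31=47.2324; Δ=(60.9477−81.8007)/(61.6323−40.7793)=-1.0000; B=V−Δ·S=93.5725
Node (3,1) S=70.0367: V=(p*·29.4311+(1−p*)·60.9477)/1.31=23.5358; Δ=(29.4311−60.9477)/(93.1489−61.6323)=-1.0000; B=V−Δ·S=93.5725
Node (3,2) S=105.8510: V=(p*·0.0000+(1−p*)·29.4311)/1.31=0.9985; Δ=(0.0000−29.4311)/(140.7818−93.1489)=-0.6179; B=V−Δ·S=66.4010
Node (3,3) S=159.9793: V=(p*·0.0000+(1−p*)·0.0000)/1.31=0.0000; Δ=(0.0000−0.0000)/(212.7725−140.7818)=0.0000; B=V−Δ·S=0.0000
Node (2,0) S=52.6592: V=(p*·23.5358+(1−p*)·47.2324)/1.31=18.7702; Δ=(23.5358−47.2324)/(70.0367−46.3401)=-1.0000; B=V−Δ·S=71.4294
Node (2,1) S=79.5872: V=(p*·0.9985+(1−p*)·23.5358)/1.31=1.5268; Δ=(0.9985−23.5358)/(105.8510−70.0367)=-0.6293; B=V−Δ·S=51.6097
Node (2,2) S=120.2852: V=(p*·0.0000+(1−p*)·0.9985)/1.31=0.0339; Δ=(0.0000−0.9985)/(159.9793−105.8510)=-0.0184; B=V−Δ·S=2.2528
Node (1,0) S=59.8400: V=(p*·1.5268+(1−p*)·18.7702)/1.31=1.7505; Δ=(1.5268−18.7702)/(79.5872−52.6592)=-0.6404; B=V−Δ·S=40.0691
Node (1,1) S=90.4400: V=(p*·0.0339+(1−p*)·1.5268)/1.31=0.0765; Δ=(0.0339−1.5268)/(120.2852−79.5872)=-0.0367; B=V−Δ·S=3.3942
Node (0,0) S=68.0000: V=(p*·0.0765+(1−p*)·1.7505)/1.31=0.1152; Δ=(0.0765−1.7505)/(90.4400−59.8400)=-0.0547; B=V−Δ·S=3.8353
Root portfolio cost Δ·68+B reproduces V0=0.1152.

(0,0): Delta=-0.0547 Bond=3.8353
(1,0): Delta=-0.6404 Bond=40.0691
(1,1): Delta=-0.0367 Bond=3.3942
(2,0): Delta=-1.0000 Bond=71.4294
(2,1): Delta=-0.6293 Bond=51.6097
(2,2): Delta=-0.0184 Bond=2.2528
(3,0): Delta=-1.0000 Bond=93.5725
(3,1): Delta=-1.0000 Bond=93.5725
(3,2): Delta=-0.6179 Bond=66.4010
(3,3): Delta=0.0000 Bond=0.0000
V0=0.1152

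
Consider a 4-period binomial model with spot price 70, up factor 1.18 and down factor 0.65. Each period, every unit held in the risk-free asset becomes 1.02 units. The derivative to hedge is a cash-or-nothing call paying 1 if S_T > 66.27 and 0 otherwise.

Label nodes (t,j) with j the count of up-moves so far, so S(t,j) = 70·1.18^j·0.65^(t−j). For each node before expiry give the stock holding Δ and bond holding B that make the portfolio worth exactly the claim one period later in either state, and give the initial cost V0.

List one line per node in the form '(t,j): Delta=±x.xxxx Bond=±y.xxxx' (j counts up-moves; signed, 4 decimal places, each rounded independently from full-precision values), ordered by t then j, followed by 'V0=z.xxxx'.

No-arbitrage ⇒ martingale measure with p* = (R−d)/(u−d) = 0.6981.
At expiry t=4: V(4,0)=0.0000, V(4,1)=0.0000, V(4,2)=0.0000, V(4,3)=1.0000, V(4,4)=1.0000
Node (3,0) S=19.2237: V=(p*·0.0000+(1−p*)·0.0000)/1.02=0.0000; Δ=(0.0000−0.0000)/(22.6840−12.4954)=0.0000; B=V−Δ·S=0.0000
Node (3,1) S=34.8985: V=(p*·0.0000+(1−p*)·0.0000)/1.02=0.0000; Δ=(0.0000−0.0000)/(41.1802−22.6840)=0.0000; B=V−Δ·S=0.0000
Node (3,2) S=63.3542: V=(p*·1.0000+(1−p*)·0.0000)/1.02=0.6844; Δ=(1.0000−0.0000)/(74.7580−41.1802)=0.0298; B=V−Δ·S=-1.2024
Node (3,3) S=115.0122: V=(p*·1.0000+(1−p*)·1.0000)/1.02=0.9804; Δ=(1.0000−1.0000)/(135.7144−74.7580)=0.0000; B=V−Δ·S=0.9804
Node (2,0) S=29.5750: V=(p*·0.0000+(1−p*)·0.0000)/1.02=0.0000; Δ=(0.0000−0.0000)/(34.8985−19.2238)=0.0000; B=V−Δ·S=0.0000
Node (2,1) S=53.6900: V=(p*·0.6844+(1−p*)·0.0000)/1.02=0.4684; Δ=(0.6844−0.0000)/(63.3542−34.8985)=0.0241; B=V−Δ·S=-0.8229
Node (2,2) S=97.4680: V=(p*·0.9804+(1−p*)·0.6844)/1.02=0.8736; Δ=(0.9804−0.6844)/(115.0122−63.3542)=0.0057; B=V−Δ·S=0.3151
Node (1,0) S=45.5000: V=(p*·0.4684+(1−p*)·0.0000)/1.02=0.3206; Δ=(0.4684−0.0000)/(53.6900−29.5750)=0.0194; B=V−Δ·S=-0.5632
Node (1,1) S=82.6000: V=(p*·0.8736+(1−p*)·0.4684)/1.02=0.7365; Δ=(0.8736−0.4684)/(97.4680−53.6900)=0.0093; B=V−Δ·S=-0.0279
Node (0,0) S=70.0000: V=(p*·0.7365+(1−p*)·0.3206)/1.02=0.5990; Δ=(0.7365−0.3206)/(82.6000−45.5000)=0.0112; B=V−Δ·S=-0.1858
Root portfolio cost Δ·70+B reproduces V0=0.5990.

(0,0): Delta=0.0112 Bond=-0.1858
(1,0): Delta=0.0194 Bond=-0.5632
(1,1): Delta=0.0093 Bond=-0.0279
(2,0): Delta=0.0000 Bond=0.0000
(2,1): Delta=0.0241 Bond=-0.8229
(2,2): Delta=0.0057 Bond=0.3151
(3,0): Delta=0.0000 Bond=0.0000
(3,1): Delta=0.0000 Bond=0.0000
(3,2): Delta=0.0298 Bond=-1.2024
(3,3): Delta=0.0000 Bond=0.9804
V0=0.5990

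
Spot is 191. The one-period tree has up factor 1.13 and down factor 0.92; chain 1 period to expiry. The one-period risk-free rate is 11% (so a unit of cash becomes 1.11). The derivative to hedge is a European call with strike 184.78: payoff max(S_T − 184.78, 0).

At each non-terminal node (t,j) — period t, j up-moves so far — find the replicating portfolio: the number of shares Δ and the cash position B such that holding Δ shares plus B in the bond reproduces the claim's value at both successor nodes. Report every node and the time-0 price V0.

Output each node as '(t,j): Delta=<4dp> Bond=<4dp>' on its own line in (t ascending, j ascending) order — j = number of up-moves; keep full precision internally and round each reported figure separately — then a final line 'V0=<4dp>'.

Under the risk-neutral measure, an up-move has probability p* = (R−d)/(u−d) = 0.9048 and values discount at R = 1.11.
Terminal values V(1,·): V(1,0)=0.0000, V(1,1)=31.0500
  t=0,j=0: stock 191.0000 → up 215.8300 (V=31.0500), down 175.7200 (V=0.0000). Price 25.3089; hedge Δ=0.7741, bond B=-122.5483.
Self-financing check: at every node Δ·S+B equals the discounted successor values.

(0,0): Delta=0.7741 Bond=-122.5483
V0=25.3089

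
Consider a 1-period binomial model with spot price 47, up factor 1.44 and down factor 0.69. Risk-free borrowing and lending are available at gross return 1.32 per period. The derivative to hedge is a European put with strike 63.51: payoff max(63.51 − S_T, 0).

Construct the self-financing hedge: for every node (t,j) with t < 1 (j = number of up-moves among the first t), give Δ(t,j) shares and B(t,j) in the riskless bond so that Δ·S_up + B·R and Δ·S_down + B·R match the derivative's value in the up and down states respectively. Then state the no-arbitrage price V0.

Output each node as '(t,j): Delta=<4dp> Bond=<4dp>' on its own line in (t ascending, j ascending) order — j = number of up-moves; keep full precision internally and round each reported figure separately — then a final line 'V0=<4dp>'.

The replicating-portfolio and risk-neutral prices coincide; use p* = (1.32−0.69)/(1.44−0.69) = 0.8400 for the latter.
At expiry t=1: V(1,0)=31.0800, V(1,1)=0.0000
Node (0,0) S=47.0000: V=(p*·0.0000+(1−p*)·31.0800)/1.32=3.7673; Δ=(0.0000−31.0800)/(67.6800−32.4300)=-0.8817; B=V−Δ·S=45.2073
Self-financing check: at every node Δ·S+B equals the discounted successor values.

(0,0): Delta=-0.8817 Bond=45.2073
V0=3.7673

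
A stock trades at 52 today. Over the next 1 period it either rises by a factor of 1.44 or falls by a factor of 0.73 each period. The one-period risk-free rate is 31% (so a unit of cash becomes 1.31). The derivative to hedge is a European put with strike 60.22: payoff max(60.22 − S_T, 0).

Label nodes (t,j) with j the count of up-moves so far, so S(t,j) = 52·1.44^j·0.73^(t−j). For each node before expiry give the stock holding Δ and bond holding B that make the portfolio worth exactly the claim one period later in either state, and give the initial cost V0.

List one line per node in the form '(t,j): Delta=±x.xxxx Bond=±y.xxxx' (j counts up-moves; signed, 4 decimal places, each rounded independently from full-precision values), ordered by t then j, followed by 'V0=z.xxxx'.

The replicating-portfolio and risk-neutral prices coincide; use p* = (1.31−0.73)/(1.44−0.73) = 0.8169 for the latter.
Terminal values V(1,·): V(1,0)=22.2600, V(1,1)=0.0000
Node (0,0) S=52.0000: V=(p*·0.0000+(1−p*)·22.2600)/1.31=3.1113; Δ=(0.0000−22.2600)/(74.8800−37.9600)=-0.6029; B=V−Δ·S=34.4634
Check: Δ(0,0)·S0 + B(0,0) = 3.1113 = V0.

(0,0): Delta=-0.6029 Bond=34.4634
V0=3.1113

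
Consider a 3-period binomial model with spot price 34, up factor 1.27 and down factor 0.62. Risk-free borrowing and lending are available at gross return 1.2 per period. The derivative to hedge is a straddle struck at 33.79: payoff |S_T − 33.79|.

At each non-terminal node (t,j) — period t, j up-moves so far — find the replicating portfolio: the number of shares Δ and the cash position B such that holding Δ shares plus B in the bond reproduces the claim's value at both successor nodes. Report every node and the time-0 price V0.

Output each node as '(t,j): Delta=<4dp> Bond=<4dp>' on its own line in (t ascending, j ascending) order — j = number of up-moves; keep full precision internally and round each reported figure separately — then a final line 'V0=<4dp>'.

Risk-neutral probability p* = (R−d)/(u−d) = (1.2−0.62)/(1.27−0.62) = 0.8923.
Terminal payoffs: V(3,0)=25.6868, V(3,1)=17.1916, V(3,2)=0.2099, V(3,3)=35.8550
(2,0): S=13.0696. Δ = (V_up−V_dn)/(S_up−S_dn) = (17.1916−25.6868)/(16.5984−8.1032) = -1.0000. V = [p*·17.1916 + (1−p*)·25.6868]/1.2 = 15.0887. B = V − Δ·S = 28.1583.
(2,1): S=26.7716. Δ = (V_up−V_dn)/(S_up−S_dn) = (0.2099−17.1916)/(33.9999−16.5984) = -0.9759. V = [p*·0.2099 + (1−p*)·17.1916]/1.2 = 1.6989. B = V − Δ·S = 27.8246.
(2,2): S=54.8386. Δ = (V_up−V_dn)/(S_up−S_dn) = (35.8550−0.2099)/(69.6450−33.9999) = 1.0000. V = [p*·35.8550 + (1−p*)·0.2099]/1.2 = 26.6803. B = V − Δ·S = -28.1583.
(1,0): S=21.0800. Δ = (V_up−V_dn)/(S_up−S_dn) = (1.6989−15.0887)/(26.7716−13.0696) = -0.9772. V = [p*·1.6989 + (1−p*)·15.0887]/1.2 = 2.6174. B = V − Δ·S = 23.2171.
(1,1): S=43.1800. Δ = (V_up−V_dn)/(S_up−S_dn) = (26.6803−1.6989)/(54.8386−26.7716) = 0.8901. V = [p*·26.6803 + (1−p*)·1.6989]/1.2 = 19.9916. B = V − Δ·S = -18.4412.
(0,0): S=34.0000. Δ = (V_up−V_dn)/(S_up−S_dn) = (19.9916−2.6174)/(43.1800−21.0800) = 0.7862. V = [p*·19.9916 + (1−p*)·2.6174]/1.2 = 15.1005. B = V − Δ·S = -11.6291.
The time-0 hedge costs 15.1005, which is the no-arbitrage price.

(0,0): Delta=0.7862 Bond=-11.6291
(1,0): Delta=-0.9772 Bond=23.2171
(1,1): Delta=0.8901 Bond=-18.4412
(2,0): Delta=-1.0000 Bond=28.1583
(2,1): Delta=-0.9759 Bond=27.8246
(2,2): Delta=1.0000 Bond=-28.1583
V0=15.1005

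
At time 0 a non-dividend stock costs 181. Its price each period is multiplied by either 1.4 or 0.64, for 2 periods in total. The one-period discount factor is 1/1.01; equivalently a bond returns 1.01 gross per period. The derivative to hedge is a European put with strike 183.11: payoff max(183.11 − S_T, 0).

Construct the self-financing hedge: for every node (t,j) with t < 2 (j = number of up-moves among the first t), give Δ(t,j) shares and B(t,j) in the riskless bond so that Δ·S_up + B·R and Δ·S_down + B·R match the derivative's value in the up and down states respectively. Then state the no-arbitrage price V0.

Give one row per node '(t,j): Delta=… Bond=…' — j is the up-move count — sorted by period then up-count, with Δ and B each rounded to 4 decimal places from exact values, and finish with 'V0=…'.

(0,0): Delta=-0.3985 Bond=110.5169
(1,0): Delta=-1.0000 Bond=181.2970
(1,1): Delta=-0.1087 Bond=38.1808
V0=38.3840

Risk-neutral probability p* = (R−d)/(u−d) = (1.01−0.64)/(1.4−0.64) = 0.4868.
Payoff layer (t=2): V(2,0)=108.9724, V(2,1)=20.9340, V(2,2)=0.0000
(1,0): S=115.8400. Δ = (V_up−V_dn)/(S_up−S_dn) = (20.9340−108.9724)/(162.1760−74.1376) = -1.0000. V = [p*·20.9340 + (1−p*)·108.9724]/1.01 = 65.4570. B = V − Δ·S = 181.2970.
(1,1): S=253.4000. Δ = (V_up−V_dn)/(S_up−S_dn) = (0.0000−20.9340)/(354.7600−162.1760) = -0.1087. V = [p*·0.0000 + (1−p*)·20.9340]/1.01 = 10.6361. B = V − Δ·S = 38.1808.
(0,0): S=181.0000. Δ = (V_up−V_dn)/(S_up−S_dn) = (10.6361−65.4570)/(253.4000−115.8400) = -0.3985. V = [p*·10.6361 + (1−p*)·65.4570]/1.01 = 38.3840. B = V − Δ·S = 110.5169.
Self-financing check: at every node Δ·S+B equals the discounted successor values.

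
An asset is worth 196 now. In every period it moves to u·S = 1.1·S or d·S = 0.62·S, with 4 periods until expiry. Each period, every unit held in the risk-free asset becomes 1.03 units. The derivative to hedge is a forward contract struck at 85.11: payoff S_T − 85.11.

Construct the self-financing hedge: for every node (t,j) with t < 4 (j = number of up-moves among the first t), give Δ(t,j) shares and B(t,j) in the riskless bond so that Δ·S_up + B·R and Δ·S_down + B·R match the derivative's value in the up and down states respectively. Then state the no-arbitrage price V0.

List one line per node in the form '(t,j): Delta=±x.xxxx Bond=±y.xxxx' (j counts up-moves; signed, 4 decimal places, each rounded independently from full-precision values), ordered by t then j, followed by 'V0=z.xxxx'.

Since d<R<u, set p* = (R−d)/(u−d) = 0.8542; price each node as the discounted p*-expectation of its children.
At expiry t=4: V(4,0)=-56.1484, V(4,1)=-33.7265, V(4,2)=6.0543, V(4,3)=76.6331, V(4,4)=201.8536
(3,0): S=46.7123. Δ = (V_up−V_dn)/(S_up−S_dn) = (-33.7265−-56.1484)/(51.3835−28.9616) = 1.0000. V = [p*·-33.7265 + (1−p*)·-56.1484]/1.03 = -35.9188. B = V − Δ·S = -82.6311.
(3,1): S=82.8766. Δ = (V_up−V_dn)/(S_up−S_dn) = (6.0543−-33.7265)/(91.1643−51.3835) = 1.0000. V = [p*·6.0543 + (1−p*)·-33.7265]/1.03 = 0.2456. B = V − Δ·S = -82.6311.
(3,2): S=147.0392. Δ = (V_up−V_dn)/(S_up−S_dn) = (76.6331−6.0543)/(161.7431−91.1643) = 1.0000. V = [p*·76.6331 + (1−p*)·6.0543]/1.03 = 64.4081. B = V − Δ·S = -82.6311.
(3,3): S=260.8760. Δ = (V_up−V_dn)/(S_up−S_dn) = (201.8536−76.6331)/(286.9636−161.7431) = 1.0000. V = [p*·201.8536 + (1−p*)·76.6331]/1.03 = 178.2449. B = V − Δ·S = -82.6311.
(2,0): S=75.3424. Δ = (V_up−V_dn)/(S_up−S_dn) = (0.2456−-35.9188)/(82.8766−46.7123) = 1.0000. V = [p*·0.2456 + (1−p*)·-35.9188]/1.03 = -4.8819. B = V − Δ·S = -80.2243.
(2,1): S=133.6720. Δ = (V_up−V_dn)/(S_up−S_dn) = (64.4081−0.2456)/(147.0392−82.8766) = 1.0000. V = [p*·64.4081 + (1−p*)·0.2456]/1.03 = 53.4477. B = V − Δ·S = -80.2243.
(2,2): S=237.1600. Δ = (V_up−V_dn)/(S_up−S_dn) = (178.2449−64.4081)/(260.8760−147.0392) = 1.0000. V = [p*·178.2449 + (1−p*)·64.4081]/1.03 = 156.9357. B = V − Δ·S = -80.2243.
(1,0): S=121.5200. Δ = (V_up−V_dn)/(S_up−S_dn) = (53.4477−-4.8819)/(133.6720−75.3424) = 1.0000. V = [p*·53.4477 + (1−p*)·-4.8819]/1.03 = 43.6323. B = V − Δ·S = -77.8877.
(1,1): S=215.6000. Δ = (V_up−V_dn)/(S_up−S_dn) = (156.9357−53.4477)/(237.1600−133.6720) = 1.0000. V = [p*·156.9357 + (1−p*)·53.4477]/1.03 = 137.7123. B = V − Δ·S = -77.8877.
(0,0): S=196.0000. Δ = (V_up−V_dn)/(S_up−S_dn) = (137.7123−43.6323)/(215.6000−121.5200) = 1.0000. V = [p*·137.7123 + (1−p*)·43.6323]/1.03 = 120.3809. B = V − Δ·S = -75.6191.
Root portfolio cost Δ·196+B reproduces V0=120.3809.

(0,0): Delta=1.0000 Bond=-75.6191
(1,0): Delta=1.0000 Bond=-77.8877
(1,1): Delta=1.0000 Bond=-77.8877
(2,0): Delta=1.0000 Bond=-80.2243
(2,1): Delta=1.0000 Bond=-80.2243
(2,2): Delta=1.0000 Bond=-80.2243
(3,0): Delta=1.0000 Bond=-82.6311
(3,1): Delta=1.0000 Bond=-82.6311
(3,2): Delta=1.0000 Bond=-82.6311
(3,3): Delta=1.0000 Bond=-82.6311
V0=120.3809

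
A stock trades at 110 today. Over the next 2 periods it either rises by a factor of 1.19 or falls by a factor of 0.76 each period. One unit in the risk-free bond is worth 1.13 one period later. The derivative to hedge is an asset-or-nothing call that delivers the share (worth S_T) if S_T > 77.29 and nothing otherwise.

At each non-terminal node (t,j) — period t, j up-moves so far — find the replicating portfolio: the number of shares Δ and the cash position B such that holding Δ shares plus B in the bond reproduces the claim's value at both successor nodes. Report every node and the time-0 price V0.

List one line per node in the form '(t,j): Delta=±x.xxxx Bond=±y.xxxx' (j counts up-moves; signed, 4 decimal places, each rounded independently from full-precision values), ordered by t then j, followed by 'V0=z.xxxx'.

(0,0): Delta=1.1659 Bond=-19.2143
(1,0): Delta=2.7674 Bond=-155.6037
(1,1): Delta=1.0000 Bond=0.0000
V0=109.0312

No-arbitrage ⇒ martingale measure with p* = (R−d)/(u−d) = 0.8605.
Terminal values V(2,·): V(2,0)=0.0000, V(2,1)=99.4840, V(2,2)=155.7710
(1,0): S=83.6000. Δ = (V_up−V_dn)/(S_up−S_dn) = (99.4840−0.0000)/(99.4840−63.5360) = 2.7674. V = [p*·99.4840 + (1−p*)·0.0000]/1.13 = 75.7544. B = V − Δ·S = -155.6037.
(1,1): S=130.9000. Δ = (V_up−V_dn)/(S_up−S_dn) = (155.7710−99.4840)/(155.7710−99.4840) = 1.0000. V = [p*·155.7710 + (1−p*)·99.4840]/1.13 = 130.9000. B = V − Δ·S = 0.0000.
(0,0): S=110.0000. Δ = (V_up−V_dn)/(S_up−S_dn) = (130.9000−75.7544)/(130.9000−83.6000) = 1.1659. V = [p*·130.9000 + (1−p*)·75.7544]/1.13 = 109.0312. B = V − Δ·S = -19.2143.
The time-0 hedge costs 109.0312, which is the no-arbitrage price.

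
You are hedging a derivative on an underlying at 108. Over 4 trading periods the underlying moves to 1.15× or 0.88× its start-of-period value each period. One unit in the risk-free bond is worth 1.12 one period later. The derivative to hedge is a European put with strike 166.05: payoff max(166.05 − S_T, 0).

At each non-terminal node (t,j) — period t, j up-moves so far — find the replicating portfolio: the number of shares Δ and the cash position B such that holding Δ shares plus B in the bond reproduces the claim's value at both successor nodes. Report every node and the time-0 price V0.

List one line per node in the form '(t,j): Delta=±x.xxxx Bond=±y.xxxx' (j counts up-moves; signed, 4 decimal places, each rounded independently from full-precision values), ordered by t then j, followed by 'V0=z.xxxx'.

(0,0): Delta=-0.6084 Bond=72.2973
(1,0): Delta=-1.0000 Bond=118.1911
(1,1): Delta=-0.5709 Bond=76.3207
(2,0): Delta=-1.0000 Bond=132.3740
(2,1): Delta=-1.0000 Bond=132.3740
(2,2): Delta=-0.5299 Bond=79.6174
(3,0): Delta=-1.0000 Bond=148.2589
(3,1): Delta=-1.0000 Bond=148.2589
(3,2): Delta=-1.0000 Bond=148.2589
(3,3): Delta=-0.4849 Bond=81.7855
V0=6.5906

No-arbitrage ⇒ martingale measure with p* = (R−d)/(u−d) = 0.8889.
Terminal payoffs: V(4,0)=101.2829, V(4,1)=81.4112, V(4,2)=55.4424, V(4,3)=21.5060, V(4,4)=0.0000
Node (3,0) S=73.5990: V=(p*·81.4112+(1−p*)·101.2829)/1.12=74.6600; Δ=(81.4112−101.2829)/(84.6388−64.7671)=-1.0000; B=V−Δ·S=148.2589
Node (3,1) S=96.1805: V=(p*·55.4424+(1−p*)·81.4112)/1.12=52.0784; Δ=(55.4424−81.4112)/(110.6076−84.6388)=-1.0000; B=V−Δ·S=148.2589
Node (3,2) S=125.6904: V=(p*·21.5060+(1−p*)·55.4424)/1.12=22.5685; Δ=(21.5060−55.4424)/(144.5440−110.6076)=-1.0000; B=V−Δ·S=148.2589
Node (3,3) S=164.2545: V=(p*·0.0000+(1−p*)·21.5060)/1.12=2.1335; Δ=(0.0000−21.5060)/(188.8927−144.5440)=-0.4849; B=V−Δ·S=81.7855
Node (2,0) S=83.6352: V=(p*·52.0784+(1−p*)·74.6600)/1.12=48.7388; Δ=(52.0784−74.6600)/(96.1805−73.5990)=-1.0000; B=V−Δ·S=132.3740
Node (2,1) S=109.2960: V=(p*·22.5685+(1−p*)·52.0784)/1.12=23.0780; Δ=(22.5685−52.0784)/(125.6904−96.1805)=-1.0000; B=V−Δ·S=132.3740
Node (2,2) S=142.8300: V=(p*·2.1335+(1−p*)·22.5685)/1.12=3.9322; Δ=(2.1335−22.5685)/(164.2545−125.6904)=-0.5299; B=V−Δ·S=79.6174
Node (1,0) S=95.0400: V=(p*·23.0780+(1−p*)·48.7388)/1.12=23.1511; Δ=(23.0780−48.7388)/(109.2960−83.6352)=-1.0000; B=V−Δ·S=118.1911
Node (1,1) S=124.2000: V=(p*·3.9322+(1−p*)·23.0780)/1.12=5.4103; Δ=(3.9322−23.0780)/(142.8300−109.2960)=-0.5709; B=V−Δ·S=76.3207
Node (0,0) S=108.0000: V=(p*·5.4103+(1−p*)·23.1511)/1.12=6.5906; Δ=(5.4103−23.1511)/(124.2000−95.0400)=-0.6084; B=V−Δ·S=72.2973
Root portfolio cost Δ·108+B reproduces V0=6.5906.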